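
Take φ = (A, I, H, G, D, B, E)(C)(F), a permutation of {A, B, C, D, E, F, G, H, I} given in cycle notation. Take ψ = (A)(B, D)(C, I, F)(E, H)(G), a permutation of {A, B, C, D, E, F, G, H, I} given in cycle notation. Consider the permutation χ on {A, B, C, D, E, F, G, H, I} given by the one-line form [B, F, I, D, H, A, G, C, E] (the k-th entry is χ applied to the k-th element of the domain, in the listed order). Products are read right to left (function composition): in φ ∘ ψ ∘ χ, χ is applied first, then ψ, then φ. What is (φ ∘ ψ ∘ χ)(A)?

Apply the permutations in order: χ(A) = B, then ψ(B) = D, then φ(D) = B. So (φ ∘ ψ ∘ χ)(A) = B.

B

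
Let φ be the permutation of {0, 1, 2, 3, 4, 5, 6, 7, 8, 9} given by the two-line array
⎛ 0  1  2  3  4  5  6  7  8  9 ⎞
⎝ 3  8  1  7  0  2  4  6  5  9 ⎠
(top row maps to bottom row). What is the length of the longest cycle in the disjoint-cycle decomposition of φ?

5

Decomposing into disjoint cycles gives (0 3 7 6 4)(1 8 5 2); the longest has length 5.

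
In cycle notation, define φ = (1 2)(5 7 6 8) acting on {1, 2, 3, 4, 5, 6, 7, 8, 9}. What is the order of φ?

4

The cycle type of φ is (4, 2, 1, 1, 1).
The order is lcm(4, 2) = 4.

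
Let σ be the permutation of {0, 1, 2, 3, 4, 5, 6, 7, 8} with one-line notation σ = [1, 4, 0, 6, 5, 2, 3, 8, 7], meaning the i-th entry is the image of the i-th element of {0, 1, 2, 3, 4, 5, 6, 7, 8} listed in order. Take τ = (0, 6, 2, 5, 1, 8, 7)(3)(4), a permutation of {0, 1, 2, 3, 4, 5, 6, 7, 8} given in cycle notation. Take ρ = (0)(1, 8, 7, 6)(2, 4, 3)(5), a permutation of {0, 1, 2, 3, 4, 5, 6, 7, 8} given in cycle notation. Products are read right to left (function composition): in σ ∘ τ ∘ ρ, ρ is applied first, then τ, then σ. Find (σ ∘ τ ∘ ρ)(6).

Chase 6: ρ(6) = 1; τ(1) = 8; σ(8) = 7. Hence (σ ∘ τ ∘ ρ)(6) = 7.

7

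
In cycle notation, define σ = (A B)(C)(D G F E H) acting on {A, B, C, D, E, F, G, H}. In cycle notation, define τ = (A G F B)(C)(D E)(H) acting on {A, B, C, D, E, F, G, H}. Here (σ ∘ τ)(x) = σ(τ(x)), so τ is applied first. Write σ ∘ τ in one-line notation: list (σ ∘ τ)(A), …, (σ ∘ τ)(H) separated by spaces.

F B C H G A E D

For each element, apply τ then σ: A → G → F; B → A → B; C → C → C; D → E → H; E → D → G; F → B → A; G → F → E; H → H → D.
Collecting the images, σ ∘ τ = [F B C H G A E D].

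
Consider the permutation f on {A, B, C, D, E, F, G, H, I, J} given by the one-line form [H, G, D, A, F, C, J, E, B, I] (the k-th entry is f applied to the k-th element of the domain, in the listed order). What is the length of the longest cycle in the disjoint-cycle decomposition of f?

6

Decomposing into disjoint cycles gives (A H E F C D)(B G J I); the longest has length 6.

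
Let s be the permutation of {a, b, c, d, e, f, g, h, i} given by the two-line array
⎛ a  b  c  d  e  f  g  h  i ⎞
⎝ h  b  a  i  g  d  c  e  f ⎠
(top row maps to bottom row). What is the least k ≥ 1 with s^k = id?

15

Decomposing into disjoint cycles gives cycle lengths 5, 3, 1.
Since disjoint cycles commute, ord(s) = lcm(5, 3) = 15.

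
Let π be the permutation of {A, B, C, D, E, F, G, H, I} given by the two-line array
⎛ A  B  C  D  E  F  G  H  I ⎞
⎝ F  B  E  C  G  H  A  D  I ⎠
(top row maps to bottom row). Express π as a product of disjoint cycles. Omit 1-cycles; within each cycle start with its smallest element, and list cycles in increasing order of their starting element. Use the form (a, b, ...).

(A, F, H, D, C, E, G)

From A: A → F → H → D → C → E → G → A, closing the cycle (A, F, H, D, C, E, G).
Continuing from each remaining unvisited element yields (A, F, H, D, C, E, G).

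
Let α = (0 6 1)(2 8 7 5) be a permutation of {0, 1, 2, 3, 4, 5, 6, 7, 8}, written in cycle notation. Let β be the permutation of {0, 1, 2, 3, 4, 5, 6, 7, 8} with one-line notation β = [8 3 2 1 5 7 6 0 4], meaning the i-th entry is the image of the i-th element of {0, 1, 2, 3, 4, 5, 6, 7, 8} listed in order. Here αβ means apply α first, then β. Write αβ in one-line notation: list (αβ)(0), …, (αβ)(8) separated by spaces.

(αβ)(x) = β(α(x)). Computing each image: β(α(0)) = β(6) = 6, β(α(1)) = β(0) = 8, β(α(2)) = β(8) = 4, β(α(3)) = β(3) = 1, β(α(4)) = β(4) = 5, β(α(5)) = β(2) = 2, β(α(6)) = β(1) = 3, β(α(7)) = β(5) = 7, β(α(8)) = β(7) = 0.
Hence αβ = [6 8 4 1 5 2 3 7 0].

6 8 4 1 5 2 3 7 0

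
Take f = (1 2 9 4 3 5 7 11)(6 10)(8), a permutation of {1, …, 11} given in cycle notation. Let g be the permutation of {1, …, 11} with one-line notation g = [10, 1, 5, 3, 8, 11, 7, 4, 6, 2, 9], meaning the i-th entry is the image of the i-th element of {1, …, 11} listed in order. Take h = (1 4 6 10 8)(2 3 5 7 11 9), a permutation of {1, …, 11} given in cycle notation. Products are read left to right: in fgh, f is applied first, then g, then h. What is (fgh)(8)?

6

Apply the permutations in order: f(8) = 8, then g(8) = 4, then h(4) = 6. So (fgh)(8) = 6.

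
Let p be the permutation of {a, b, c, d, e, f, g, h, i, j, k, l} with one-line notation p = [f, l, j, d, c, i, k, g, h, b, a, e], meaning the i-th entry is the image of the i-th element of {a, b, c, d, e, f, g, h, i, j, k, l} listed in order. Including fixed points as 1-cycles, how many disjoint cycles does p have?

3

The cycle decomposition is (a f i h g k)(b l e c j)(d), which has 3 cycles (counting 1-cycles).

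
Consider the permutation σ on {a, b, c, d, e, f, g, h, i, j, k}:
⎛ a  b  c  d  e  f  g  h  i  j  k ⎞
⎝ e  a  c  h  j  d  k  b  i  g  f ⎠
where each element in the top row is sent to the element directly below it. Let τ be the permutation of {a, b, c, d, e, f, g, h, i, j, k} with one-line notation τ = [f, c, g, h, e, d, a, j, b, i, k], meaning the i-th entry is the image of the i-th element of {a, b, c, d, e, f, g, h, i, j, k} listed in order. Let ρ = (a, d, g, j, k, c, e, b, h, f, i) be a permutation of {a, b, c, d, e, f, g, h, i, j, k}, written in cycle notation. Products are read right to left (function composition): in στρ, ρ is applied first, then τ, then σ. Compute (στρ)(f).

Chase f: ρ(f) = i; τ(i) = b; σ(b) = a. Hence (στρ)(f) = a.

a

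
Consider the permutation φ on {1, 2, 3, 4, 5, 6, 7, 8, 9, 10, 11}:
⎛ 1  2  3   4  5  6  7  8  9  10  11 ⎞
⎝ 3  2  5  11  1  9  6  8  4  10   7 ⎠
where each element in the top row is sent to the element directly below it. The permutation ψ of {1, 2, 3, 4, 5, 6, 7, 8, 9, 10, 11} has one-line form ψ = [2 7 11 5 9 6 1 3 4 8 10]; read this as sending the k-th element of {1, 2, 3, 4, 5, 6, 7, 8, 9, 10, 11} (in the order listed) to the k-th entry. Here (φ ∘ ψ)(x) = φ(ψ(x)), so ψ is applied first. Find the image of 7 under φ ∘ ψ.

(φ ∘ ψ)(7) = φ(ψ(7)). ψ(7) = 1, then φ(1) = 3. So (φ ∘ ψ)(7) = 3.

3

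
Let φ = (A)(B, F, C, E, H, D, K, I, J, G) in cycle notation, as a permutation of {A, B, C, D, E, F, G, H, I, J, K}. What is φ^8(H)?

H lies in the 10-cycle (B, F, C, E, H, D, K, I, J, G).
Advancing 8 steps from H: H → D → K → I → J → G → B → F → C.

C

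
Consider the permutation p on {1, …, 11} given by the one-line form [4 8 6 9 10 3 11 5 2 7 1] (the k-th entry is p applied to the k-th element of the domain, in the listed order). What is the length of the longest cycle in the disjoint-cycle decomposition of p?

Decomposing into disjoint cycles gives (1 4 9 2 8 5 10 7 11)(3 6); the longest has length 9.

9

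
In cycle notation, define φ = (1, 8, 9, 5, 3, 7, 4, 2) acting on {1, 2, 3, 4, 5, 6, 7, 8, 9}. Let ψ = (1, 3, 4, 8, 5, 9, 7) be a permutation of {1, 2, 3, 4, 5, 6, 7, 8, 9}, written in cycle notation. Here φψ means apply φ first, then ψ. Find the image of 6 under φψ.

(φψ)(6) = ψ(φ(6)). φ(6) = 6, then ψ(6) = 6. So (φψ)(6) = 6.

6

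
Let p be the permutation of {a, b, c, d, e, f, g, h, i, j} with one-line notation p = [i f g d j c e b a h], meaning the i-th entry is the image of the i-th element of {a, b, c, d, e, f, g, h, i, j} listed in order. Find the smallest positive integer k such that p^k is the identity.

14

The disjoint-cycle form of p has cycle lengths 7, 2, 1.
The order is lcm(7, 2) = 14.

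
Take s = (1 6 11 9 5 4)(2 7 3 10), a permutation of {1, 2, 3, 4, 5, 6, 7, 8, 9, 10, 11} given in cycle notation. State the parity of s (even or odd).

The cycle lengths are 6, 4, 1.
A cycle is odd iff its length is even; s has 2 even-length cycles, so sgn(s) = (−1)^2 and s is even.

even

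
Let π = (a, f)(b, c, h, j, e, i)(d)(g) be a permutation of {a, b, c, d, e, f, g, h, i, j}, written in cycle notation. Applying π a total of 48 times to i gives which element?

i lies in the 6-cycle (b, c, h, j, e, i).
On a 6-cycle, π^6 is the identity, so π^48 = π^0 there (48 ≡ 0 mod 6).
So π^48(i) = i.

i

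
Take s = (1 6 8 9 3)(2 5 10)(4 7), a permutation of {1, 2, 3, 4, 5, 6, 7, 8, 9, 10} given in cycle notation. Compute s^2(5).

2

5 lies in the 3-cycle (2 5 10).
Advancing 2 steps from 5: 5 → 10 → 2.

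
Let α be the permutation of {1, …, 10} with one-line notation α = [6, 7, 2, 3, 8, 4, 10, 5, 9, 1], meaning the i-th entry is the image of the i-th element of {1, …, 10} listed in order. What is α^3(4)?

7

Tracing 4 → 3 → … returns to 4 after 7 steps, so 4 lies in a 7-cycle (1, 6, 4, 3, 2, 7, 10).
Advancing 3 steps from 4: 4 → 3 → 2 → 7.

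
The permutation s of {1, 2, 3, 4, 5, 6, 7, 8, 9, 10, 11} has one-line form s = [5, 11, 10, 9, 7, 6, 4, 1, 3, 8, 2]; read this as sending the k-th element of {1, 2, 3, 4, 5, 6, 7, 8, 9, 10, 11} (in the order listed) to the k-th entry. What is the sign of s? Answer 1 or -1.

1

In disjoint-cycle form the cycle lengths are 8, 2, 1.
A cycle of length ℓ contributes ℓ−1 transpositions, so s is a product of 7 + 1 = 8 transpositions — even.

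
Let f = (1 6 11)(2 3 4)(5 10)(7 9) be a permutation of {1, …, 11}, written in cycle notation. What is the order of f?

The cycle type of f is (3, 3, 2, 2, 1).
Since disjoint cycles commute, ord(f) = lcm(3, 3, 2, 2) = 6.

6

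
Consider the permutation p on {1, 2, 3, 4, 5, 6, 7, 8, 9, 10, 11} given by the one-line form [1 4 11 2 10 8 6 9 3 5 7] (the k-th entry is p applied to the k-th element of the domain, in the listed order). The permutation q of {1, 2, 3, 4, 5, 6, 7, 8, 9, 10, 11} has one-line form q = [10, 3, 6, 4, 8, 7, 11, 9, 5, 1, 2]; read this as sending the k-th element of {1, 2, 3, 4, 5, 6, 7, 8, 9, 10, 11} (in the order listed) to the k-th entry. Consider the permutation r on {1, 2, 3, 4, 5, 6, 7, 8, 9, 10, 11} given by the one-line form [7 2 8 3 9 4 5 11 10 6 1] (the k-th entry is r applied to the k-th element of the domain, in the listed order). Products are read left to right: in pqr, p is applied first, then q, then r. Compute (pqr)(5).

Chase 5: p(5) = 10; q(10) = 1; r(1) = 7. Hence (pqr)(5) = 7.

7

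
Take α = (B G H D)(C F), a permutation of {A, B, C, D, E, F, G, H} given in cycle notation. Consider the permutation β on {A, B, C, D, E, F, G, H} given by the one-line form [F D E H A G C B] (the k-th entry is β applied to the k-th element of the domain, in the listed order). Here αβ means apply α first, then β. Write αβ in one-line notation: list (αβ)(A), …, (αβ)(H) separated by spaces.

(αβ)(x) = β(α(x)). Computing each image: β(α(A)) = β(A) = F, β(α(B)) = β(G) = C, β(α(C)) = β(F) = G, β(α(D)) = β(B) = D, β(α(E)) = β(E) = A, β(α(F)) = β(C) = E, β(α(G)) = β(H) = B, β(α(H)) = β(D) = H.
Hence αβ = [F C G D A E B H].

F C G D A E B H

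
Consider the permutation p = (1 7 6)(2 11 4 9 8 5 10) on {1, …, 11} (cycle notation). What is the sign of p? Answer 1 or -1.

The cycle lengths are 7, 3, 1.
A cycle is odd iff its length is even; p has 0 even-length cycles, so sgn(p) = (−1)^0 and p is even.

1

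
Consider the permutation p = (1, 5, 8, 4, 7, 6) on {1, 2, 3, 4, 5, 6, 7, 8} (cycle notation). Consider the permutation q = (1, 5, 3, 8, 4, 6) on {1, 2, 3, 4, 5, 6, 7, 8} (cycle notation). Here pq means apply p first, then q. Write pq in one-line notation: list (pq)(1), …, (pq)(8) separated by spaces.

3 2 8 7 4 5 1 6

Chase each element through p then q: 1 → 5 → 3; 2 → 2 → 2; 3 → 3 → 8; 4 → 7 → 7; 5 → 8 → 4; 6 → 1 → 5; 7 → 6 → 1; 8 → 4 → 6.
So pq in one-line form is 3 2 8 7 4 5 1 6.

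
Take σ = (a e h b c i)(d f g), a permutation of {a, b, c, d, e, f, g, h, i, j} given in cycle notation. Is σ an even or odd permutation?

odd

The cycle lengths are 6, 3, 1.
A cycle is odd iff its length is even; σ has 1 even-length cycle, so sgn(σ) = (−1)^1 and σ is odd.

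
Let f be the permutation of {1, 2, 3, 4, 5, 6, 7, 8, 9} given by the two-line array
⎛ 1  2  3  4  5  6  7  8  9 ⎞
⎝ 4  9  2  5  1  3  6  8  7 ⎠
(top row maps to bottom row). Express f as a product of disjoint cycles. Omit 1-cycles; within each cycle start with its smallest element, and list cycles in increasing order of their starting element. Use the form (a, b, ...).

(1, 4, 5)(2, 9, 7, 6, 3)

From 1: 1 → 4 → 5 → 1, closing the cycle (1, 4, 5).
Repeating from the next unused element and collecting all non-trivial cycles gives (1, 4, 5)(2, 9, 7, 6, 3).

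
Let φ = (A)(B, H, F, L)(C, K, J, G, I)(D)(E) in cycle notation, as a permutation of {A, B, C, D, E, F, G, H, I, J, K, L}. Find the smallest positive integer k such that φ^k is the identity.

The cycle type of φ is (5, 4, 1, 1, 1).
The order is lcm(5, 4) = 20.

20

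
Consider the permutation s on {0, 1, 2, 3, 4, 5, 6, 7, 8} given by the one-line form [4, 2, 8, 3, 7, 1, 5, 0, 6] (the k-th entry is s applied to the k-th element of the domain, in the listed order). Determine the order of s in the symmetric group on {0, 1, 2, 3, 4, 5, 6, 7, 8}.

15

Decomposing into disjoint cycles gives cycle lengths 5, 3, 1.
Since disjoint cycles commute, ord(s) = lcm(5, 3) = 15.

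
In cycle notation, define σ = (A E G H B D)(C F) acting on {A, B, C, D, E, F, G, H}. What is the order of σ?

The cycle type of σ is (6, 2).
The order of σ is the least common multiple of its cycle lengths: lcm(6, 2) = 6.

6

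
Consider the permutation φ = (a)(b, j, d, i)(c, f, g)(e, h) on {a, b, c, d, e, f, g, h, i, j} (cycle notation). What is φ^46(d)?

b

d lies in the 4-cycle (b, j, d, i).
Since the cycle has length 4, φ^46 acts on it the same as φ^2 (46 mod 4 = 2).
Advancing 2 steps from d: d → i → b.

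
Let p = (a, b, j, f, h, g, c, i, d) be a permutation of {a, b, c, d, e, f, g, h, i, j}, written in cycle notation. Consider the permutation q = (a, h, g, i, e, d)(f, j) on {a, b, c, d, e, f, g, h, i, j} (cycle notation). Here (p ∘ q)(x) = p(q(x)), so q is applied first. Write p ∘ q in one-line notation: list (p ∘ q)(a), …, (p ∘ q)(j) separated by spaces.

Chase each element through q then p: a → h → g; b → b → j; c → c → i; d → a → b; e → d → a; f → j → f; g → i → d; h → g → c; i → e → e; j → f → h.
So p ∘ q in one-line form is g j i b a f d c e h.

g j i b a f d c e h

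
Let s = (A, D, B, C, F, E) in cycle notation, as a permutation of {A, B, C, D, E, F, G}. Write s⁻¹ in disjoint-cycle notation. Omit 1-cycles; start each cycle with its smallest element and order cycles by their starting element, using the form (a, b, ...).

The inverse reverses each cycle.
After reversing and putting each cycle's least element first, s⁻¹ = (A, E, F, C, B, D).

(A, E, F, C, B, D)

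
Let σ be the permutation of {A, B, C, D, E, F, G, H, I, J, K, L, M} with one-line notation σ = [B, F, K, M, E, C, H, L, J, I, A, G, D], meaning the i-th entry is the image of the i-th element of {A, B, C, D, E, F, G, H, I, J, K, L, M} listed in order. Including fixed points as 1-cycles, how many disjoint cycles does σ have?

5

The cycle decomposition is (A, B, F, C, K)(D, M)(E)(G, H, L)(I, J), which has 5 cycles (counting 1-cycles).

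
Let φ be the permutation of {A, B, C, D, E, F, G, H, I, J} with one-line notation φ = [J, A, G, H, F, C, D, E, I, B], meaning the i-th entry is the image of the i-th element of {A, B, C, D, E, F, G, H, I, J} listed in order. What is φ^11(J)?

Tracing J → B → … returns to J after 3 steps, so J lies in a 3-cycle (A, J, B).
Powers repeat with period 3 on this cycle, and 11 mod 3 = 2, so φ^11(J) = φ^2(J).
Advancing 2 steps from J: J → B → A.

A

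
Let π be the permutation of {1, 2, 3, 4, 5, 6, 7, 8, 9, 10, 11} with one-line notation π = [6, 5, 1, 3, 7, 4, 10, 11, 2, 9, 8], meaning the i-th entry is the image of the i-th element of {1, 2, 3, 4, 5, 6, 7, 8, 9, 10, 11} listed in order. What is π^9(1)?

Tracing 1 → 6 → … returns to 1 after 4 steps, so 1 lies in a 4-cycle (1, 6, 4, 3).
Since the cycle has length 4, π^9 acts on it the same as π^1 (9 mod 4 = 1).
Stepping 1 place around the cycle: 1 → 6.

6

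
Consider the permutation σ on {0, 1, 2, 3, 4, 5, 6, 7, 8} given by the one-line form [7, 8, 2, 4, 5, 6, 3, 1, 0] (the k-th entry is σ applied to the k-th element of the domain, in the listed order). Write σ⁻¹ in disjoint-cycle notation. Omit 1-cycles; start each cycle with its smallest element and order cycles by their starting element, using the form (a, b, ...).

The cycle decomposition of σ is (0, 7, 1, 8)(3, 4, 5, 6).
The inverse reverses every cycle; in canonical form, σ⁻¹ = (0, 8, 1, 7)(3, 6, 5, 4).

(0, 8, 1, 7)(3, 6, 5, 4)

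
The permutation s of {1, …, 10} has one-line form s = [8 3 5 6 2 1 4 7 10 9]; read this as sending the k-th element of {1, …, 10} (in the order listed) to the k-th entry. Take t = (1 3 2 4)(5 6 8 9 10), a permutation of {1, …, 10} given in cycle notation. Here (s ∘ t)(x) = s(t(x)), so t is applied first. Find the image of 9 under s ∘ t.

t(9) = 10, then s(10) = 9; composing gives (s ∘ t)(9) = 9.

9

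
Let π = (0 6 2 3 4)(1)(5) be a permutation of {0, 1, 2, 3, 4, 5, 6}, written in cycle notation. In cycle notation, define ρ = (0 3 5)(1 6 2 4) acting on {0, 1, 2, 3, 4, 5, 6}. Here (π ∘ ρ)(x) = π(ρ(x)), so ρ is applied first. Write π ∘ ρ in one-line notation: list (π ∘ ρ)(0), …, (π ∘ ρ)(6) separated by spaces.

4 2 0 5 1 6 3

For each element, apply ρ then π: 0 → 3 → 4; 1 → 6 → 2; 2 → 4 → 0; 3 → 5 → 5; 4 → 1 → 1; 5 → 0 → 6; 6 → 2 → 3.
So π ∘ ρ in one-line form is 4 2 0 5 1 6 3.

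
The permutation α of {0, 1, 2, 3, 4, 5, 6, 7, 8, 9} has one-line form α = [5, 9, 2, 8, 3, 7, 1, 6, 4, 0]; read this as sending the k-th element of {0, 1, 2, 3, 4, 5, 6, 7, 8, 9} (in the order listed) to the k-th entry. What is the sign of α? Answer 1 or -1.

In disjoint-cycle form the cycle lengths are 6, 3, 1.
A cycle is odd iff its length is even; α has 1 even-length cycle, so sgn(α) = (−1)^1 and α is odd.

-1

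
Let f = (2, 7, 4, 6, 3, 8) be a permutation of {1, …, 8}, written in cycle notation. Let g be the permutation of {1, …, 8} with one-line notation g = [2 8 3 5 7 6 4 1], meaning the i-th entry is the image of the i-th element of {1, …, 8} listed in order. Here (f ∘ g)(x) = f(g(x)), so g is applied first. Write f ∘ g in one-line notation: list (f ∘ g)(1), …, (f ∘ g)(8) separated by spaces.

(f ∘ g)(x) = f(g(x)). Computing each image: f(g(1)) = f(2) = 7, f(g(2)) = f(8) = 2, f(g(3)) = f(3) = 8, f(g(4)) = f(5) = 5, f(g(5)) = f(7) = 4, f(g(6)) = f(6) = 3, f(g(7)) = f(4) = 6, f(g(8)) = f(1) = 1.
Hence f ∘ g = [7 2 8 5 4 3 6 1].

7 2 8 5 4 3 6 1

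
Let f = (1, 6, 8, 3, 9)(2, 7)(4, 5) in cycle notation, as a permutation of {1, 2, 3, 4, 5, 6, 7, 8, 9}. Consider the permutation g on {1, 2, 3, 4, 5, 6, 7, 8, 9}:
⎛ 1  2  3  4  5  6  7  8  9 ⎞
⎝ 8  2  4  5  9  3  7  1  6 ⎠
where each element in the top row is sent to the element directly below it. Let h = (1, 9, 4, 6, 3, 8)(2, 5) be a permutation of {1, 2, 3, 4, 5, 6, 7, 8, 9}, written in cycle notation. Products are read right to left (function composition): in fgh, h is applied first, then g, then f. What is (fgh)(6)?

Apply the permutations in order: h(6) = 3, then g(3) = 4, then f(4) = 5. So (fgh)(6) = 5.

5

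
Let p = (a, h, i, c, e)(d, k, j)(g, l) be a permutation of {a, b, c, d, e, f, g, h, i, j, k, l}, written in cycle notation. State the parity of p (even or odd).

odd

The cycle lengths are 5, 3, 2, 1, 1.
A cycle is odd iff its length is even; p has 1 even-length cycle, so sgn(p) = (−1)^1 and p is odd.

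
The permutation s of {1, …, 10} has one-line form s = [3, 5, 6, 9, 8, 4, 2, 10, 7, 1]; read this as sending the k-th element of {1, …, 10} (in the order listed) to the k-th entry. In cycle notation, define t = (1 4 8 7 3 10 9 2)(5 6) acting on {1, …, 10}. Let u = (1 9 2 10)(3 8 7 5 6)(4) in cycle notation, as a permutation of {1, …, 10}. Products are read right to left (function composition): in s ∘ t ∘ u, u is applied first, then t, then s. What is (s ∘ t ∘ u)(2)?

Chase 2: u(2) = 10; t(10) = 9; s(9) = 7. Hence (s ∘ t ∘ u)(2) = 7.

7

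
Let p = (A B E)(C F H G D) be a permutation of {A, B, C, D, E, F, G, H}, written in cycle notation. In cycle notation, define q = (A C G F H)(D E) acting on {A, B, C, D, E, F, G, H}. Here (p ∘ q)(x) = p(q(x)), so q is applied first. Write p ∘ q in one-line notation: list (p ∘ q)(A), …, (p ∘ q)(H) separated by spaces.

(p ∘ q)(x) = p(q(x)). Computing each image: p(q(A)) = p(C) = F, p(q(B)) = p(B) = E, p(q(C)) = p(G) = D, p(q(D)) = p(E) = A, p(q(E)) = p(D) = C, p(q(F)) = p(H) = G, p(q(G)) = p(F) = H, p(q(H)) = p(A) = B.
Hence p ∘ q = [F E D A C G H B].

F E D A C G H B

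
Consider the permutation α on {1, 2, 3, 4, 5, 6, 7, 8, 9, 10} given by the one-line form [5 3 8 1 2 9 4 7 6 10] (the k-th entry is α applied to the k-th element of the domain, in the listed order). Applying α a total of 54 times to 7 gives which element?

Tracing 7 → 4 → … returns to 7 after 7 steps, so 7 lies in a 7-cycle (1 5 2 3 8 7 4).
Since the cycle has length 7, α^54 acts on it the same as α^5 (54 mod 7 = 5).
Advancing 5 steps from 7: 7 → 4 → 1 → 5 → 2 → 3.

3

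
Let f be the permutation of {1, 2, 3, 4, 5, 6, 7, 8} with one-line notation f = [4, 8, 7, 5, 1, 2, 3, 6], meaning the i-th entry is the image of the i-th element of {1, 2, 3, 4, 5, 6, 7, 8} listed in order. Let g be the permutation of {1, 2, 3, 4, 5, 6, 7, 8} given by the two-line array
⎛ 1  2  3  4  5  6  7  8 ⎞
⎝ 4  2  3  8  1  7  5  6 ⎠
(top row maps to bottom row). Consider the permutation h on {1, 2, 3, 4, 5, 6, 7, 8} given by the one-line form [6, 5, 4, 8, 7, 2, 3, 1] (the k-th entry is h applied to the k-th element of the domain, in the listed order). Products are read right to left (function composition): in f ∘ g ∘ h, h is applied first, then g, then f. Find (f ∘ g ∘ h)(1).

3

Chase 1: h(1) = 6; g(6) = 7; f(7) = 3. Hence (f ∘ g ∘ h)(1) = 3.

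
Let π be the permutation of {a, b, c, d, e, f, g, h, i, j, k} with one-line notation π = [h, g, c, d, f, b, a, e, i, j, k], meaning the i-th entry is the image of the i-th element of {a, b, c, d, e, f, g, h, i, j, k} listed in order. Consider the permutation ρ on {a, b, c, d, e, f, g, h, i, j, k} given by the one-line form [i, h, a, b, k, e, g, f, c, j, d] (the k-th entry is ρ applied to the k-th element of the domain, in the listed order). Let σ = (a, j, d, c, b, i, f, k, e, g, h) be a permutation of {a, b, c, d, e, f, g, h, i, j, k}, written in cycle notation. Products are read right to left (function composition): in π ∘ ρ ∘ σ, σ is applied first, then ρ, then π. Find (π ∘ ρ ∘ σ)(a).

j

Chase a: σ(a) = j; ρ(j) = j; π(j) = j. Hence (π ∘ ρ ∘ σ)(a) = j.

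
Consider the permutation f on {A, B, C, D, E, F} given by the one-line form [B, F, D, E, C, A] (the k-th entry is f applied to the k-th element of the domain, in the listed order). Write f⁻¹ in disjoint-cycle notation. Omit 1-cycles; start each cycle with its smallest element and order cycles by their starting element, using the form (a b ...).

(A F B)(C E D)

The cycle decomposition of f is (A B F)(C D E).
Reversing each cycle (and rotating so the smallest element leads) gives f⁻¹ = (A F B)(C E D).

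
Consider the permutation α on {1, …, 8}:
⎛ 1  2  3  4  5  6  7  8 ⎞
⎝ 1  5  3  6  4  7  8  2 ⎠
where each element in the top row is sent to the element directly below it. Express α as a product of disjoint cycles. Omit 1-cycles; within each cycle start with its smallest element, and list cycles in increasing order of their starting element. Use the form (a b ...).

(2 5 4 6 7 8)

Iterating α from 2 gives 2 → 5 → 4 → 6 → 7 → 8 → 2; that is the 6-cycle (2 5 4 6 7 8).
Continuing from each remaining unvisited element yields (2 5 4 6 7 8).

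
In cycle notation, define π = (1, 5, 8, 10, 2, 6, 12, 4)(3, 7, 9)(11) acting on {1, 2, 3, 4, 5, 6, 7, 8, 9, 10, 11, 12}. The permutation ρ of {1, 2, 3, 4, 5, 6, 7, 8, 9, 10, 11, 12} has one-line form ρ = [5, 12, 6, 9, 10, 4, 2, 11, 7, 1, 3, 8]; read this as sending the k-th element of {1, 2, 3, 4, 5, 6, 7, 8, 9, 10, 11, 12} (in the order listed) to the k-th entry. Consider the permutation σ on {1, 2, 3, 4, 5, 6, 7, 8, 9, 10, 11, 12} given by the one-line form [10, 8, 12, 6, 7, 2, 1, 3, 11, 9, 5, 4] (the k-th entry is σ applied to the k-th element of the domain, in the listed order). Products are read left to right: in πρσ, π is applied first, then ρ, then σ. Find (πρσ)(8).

Apply the permutations in order: π(8) = 10, then ρ(10) = 1, then σ(1) = 10. So (πρσ)(8) = 10.

10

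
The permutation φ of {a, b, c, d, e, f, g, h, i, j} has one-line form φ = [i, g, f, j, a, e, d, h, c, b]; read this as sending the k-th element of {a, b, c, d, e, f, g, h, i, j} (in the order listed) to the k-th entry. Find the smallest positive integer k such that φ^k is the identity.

Writing φ as disjoint cycles, the cycle lengths are 5, 4, 1.
The order of φ is the least common multiple of its cycle lengths: lcm(5, 4) = 20.

20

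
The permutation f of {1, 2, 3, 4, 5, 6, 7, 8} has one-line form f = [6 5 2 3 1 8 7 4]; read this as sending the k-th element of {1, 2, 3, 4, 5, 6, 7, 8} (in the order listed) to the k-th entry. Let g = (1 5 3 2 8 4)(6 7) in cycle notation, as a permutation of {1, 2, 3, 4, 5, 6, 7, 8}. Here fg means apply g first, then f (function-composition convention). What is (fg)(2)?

g(2) = 8, then f(8) = 4; composing gives (fg)(2) = 4.

4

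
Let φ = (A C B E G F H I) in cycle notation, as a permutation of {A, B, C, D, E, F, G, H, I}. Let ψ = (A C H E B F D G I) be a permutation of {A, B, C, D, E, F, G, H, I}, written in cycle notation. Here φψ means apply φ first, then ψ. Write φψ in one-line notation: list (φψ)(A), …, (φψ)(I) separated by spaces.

For each element, apply φ then ψ: A → C → H; B → E → B; C → B → F; D → D → G; E → G → I; F → H → E; G → F → D; H → I → A; I → A → C.
Collecting the images, φψ = [H B F G I E D A C].

H B F G I E D A C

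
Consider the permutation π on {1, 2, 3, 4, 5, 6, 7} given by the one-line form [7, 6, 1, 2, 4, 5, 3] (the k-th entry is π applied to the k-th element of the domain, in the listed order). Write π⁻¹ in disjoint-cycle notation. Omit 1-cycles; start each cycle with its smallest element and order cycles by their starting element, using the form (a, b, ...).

First write π in disjoint cycles: (1, 7, 3)(2, 6, 5, 4).
The inverse reverses every cycle; in canonical form, π⁻¹ = (1, 3, 7)(2, 4, 5, 6).

(1, 3, 7)(2, 4, 5, 6)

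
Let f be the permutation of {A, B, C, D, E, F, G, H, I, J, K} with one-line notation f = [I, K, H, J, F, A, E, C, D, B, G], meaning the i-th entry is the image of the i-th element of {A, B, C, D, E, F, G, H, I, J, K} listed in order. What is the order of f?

Decomposing into disjoint cycles gives cycle lengths 9, 2.
The order is lcm(9, 2) = 18.

18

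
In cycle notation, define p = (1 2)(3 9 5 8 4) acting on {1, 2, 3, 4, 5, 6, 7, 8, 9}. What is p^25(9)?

9 lies in the 5-cycle (3 9 5 8 4).
Powers repeat with period 5 on this cycle, and 25 mod 5 = 0, so p^25(9) = p^0(9).
So p^25(9) = 9.

9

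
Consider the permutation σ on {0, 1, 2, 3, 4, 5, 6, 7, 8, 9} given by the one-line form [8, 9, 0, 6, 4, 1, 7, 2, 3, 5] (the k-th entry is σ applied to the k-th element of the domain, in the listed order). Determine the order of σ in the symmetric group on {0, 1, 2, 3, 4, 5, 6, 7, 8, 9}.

6

Decomposing into disjoint cycles gives cycle lengths 6, 3, 1.
The order of σ is the least common multiple of its cycle lengths: lcm(6, 3) = 6.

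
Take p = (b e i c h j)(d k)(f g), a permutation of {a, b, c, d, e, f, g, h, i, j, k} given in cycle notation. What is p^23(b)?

b lies in the 6-cycle (b e i c h j).
On a 6-cycle, p^6 is the identity, so p^23 = p^5 there (23 ≡ 5 mod 6).
Stepping 5 places around the cycle: b → e → i → c → h → j.

j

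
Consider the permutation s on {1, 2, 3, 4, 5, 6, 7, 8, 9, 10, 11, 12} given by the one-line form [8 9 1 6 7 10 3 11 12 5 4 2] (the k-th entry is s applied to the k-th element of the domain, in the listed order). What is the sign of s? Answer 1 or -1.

1

In disjoint-cycle form the cycle lengths are 9, 3.
A cycle of length ℓ contributes ℓ−1 transpositions, so s is a product of 8 + 2 = 10 transpositions — even.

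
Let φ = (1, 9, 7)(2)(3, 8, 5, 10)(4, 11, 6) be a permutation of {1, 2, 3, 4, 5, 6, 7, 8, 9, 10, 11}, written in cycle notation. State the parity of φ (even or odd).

The cycle lengths are 4, 3, 3, 1.
A cycle of length ℓ contributes ℓ−1 transpositions, so φ is a product of 3 + 2 + 2 = 7 transpositions — odd.

odd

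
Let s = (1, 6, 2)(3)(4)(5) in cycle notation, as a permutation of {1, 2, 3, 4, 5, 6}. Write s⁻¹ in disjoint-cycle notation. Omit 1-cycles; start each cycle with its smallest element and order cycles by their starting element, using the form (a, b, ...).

(1, 2, 6)

The inverse reverses each cycle.
After reversing and putting each cycle's least element first, s⁻¹ = (1, 2, 6).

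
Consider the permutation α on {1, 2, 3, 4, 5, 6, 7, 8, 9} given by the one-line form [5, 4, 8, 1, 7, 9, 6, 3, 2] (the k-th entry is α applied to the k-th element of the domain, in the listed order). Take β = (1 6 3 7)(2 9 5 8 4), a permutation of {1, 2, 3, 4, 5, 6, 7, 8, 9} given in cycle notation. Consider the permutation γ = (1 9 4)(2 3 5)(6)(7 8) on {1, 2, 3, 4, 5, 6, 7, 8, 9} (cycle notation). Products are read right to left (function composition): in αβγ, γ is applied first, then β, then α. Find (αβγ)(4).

9

(αβγ)(4) = α(β(γ(4))). γ(4) = 1, then β(1) = 6, then α(6) = 9, so the result is 9.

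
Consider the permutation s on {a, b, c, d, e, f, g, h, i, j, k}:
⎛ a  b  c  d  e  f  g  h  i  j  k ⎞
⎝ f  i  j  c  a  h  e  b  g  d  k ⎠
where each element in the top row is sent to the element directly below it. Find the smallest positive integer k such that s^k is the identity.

21

Writing s as disjoint cycles, the cycle lengths are 7, 3, 1.
Since disjoint cycles commute, ord(s) = lcm(7, 3) = 21.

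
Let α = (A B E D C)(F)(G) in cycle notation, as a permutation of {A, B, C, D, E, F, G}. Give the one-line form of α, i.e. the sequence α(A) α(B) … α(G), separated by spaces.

B E A C D F G

Reading each image from the cycles: A→B, B→E, C→A, D→C, E→D, F→F, G→G.
Listing these in domain order gives B E A C D F G.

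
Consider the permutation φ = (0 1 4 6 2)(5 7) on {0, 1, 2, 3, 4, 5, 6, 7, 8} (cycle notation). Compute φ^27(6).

6 lies in the 5-cycle (0 1 4 6 2).
Since the cycle has length 5, φ^27 acts on it the same as φ^2 (27 mod 5 = 2).
Advancing 2 steps from 6: 6 → 2 → 0.

0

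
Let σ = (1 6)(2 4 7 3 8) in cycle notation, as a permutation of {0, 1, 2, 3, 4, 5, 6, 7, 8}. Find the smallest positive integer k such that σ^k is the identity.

10

The cycle type of σ is (5, 2, 1, 1).
The order is lcm(5, 2) = 10.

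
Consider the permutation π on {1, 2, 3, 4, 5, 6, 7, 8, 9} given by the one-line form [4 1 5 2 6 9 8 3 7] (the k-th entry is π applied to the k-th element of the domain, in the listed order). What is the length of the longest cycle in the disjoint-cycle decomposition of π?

Decomposing into disjoint cycles gives (1, 4, 2)(3, 5, 6, 9, 7, 8); the longest has length 6.

6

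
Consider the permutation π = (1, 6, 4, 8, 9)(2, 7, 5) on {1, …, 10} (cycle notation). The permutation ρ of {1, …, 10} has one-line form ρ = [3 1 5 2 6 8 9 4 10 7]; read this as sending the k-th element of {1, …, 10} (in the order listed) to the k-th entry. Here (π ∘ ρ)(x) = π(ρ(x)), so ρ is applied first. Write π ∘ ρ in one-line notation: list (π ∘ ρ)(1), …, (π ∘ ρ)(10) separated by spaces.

For each element, apply ρ then π: 1 → 3 → 3; 2 → 1 → 6; 3 → 5 → 2; 4 → 2 → 7; 5 → 6 → 4; 6 → 8 → 9; 7 → 9 → 1; 8 → 4 → 8; 9 → 10 → 10; 10 → 7 → 5.
Collecting the images, π ∘ ρ = [3 6 2 7 4 9 1 8 10 5].

3 6 2 7 4 9 1 8 10 5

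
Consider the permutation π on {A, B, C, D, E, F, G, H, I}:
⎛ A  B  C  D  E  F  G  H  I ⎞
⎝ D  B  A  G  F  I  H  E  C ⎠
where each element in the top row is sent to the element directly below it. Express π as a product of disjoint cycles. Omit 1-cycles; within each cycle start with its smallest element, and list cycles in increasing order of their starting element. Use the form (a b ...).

(A D G H E F I C)

From A: A → D → G → H → E → F → I → C → A, closing the cycle (A D G H E F I C).
Repeating from the next unused element and collecting all non-trivial cycles gives (A D G H E F I C).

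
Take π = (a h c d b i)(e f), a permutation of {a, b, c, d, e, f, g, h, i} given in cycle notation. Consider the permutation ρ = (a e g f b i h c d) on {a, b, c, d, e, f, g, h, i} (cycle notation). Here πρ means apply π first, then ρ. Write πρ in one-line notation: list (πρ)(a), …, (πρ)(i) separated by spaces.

c h a i b g f d e

(πρ)(x) = ρ(π(x)). Computing each image: ρ(π(a)) = ρ(h) = c, ρ(π(b)) = ρ(i) = h, ρ(π(c)) = ρ(d) = a, ρ(π(d)) = ρ(b) = i, ρ(π(e)) = ρ(f) = b, ρ(π(f)) = ρ(e) = g, ρ(π(g)) = ρ(g) = f, ρ(π(h)) = ρ(c) = d, ρ(π(i)) = ρ(a) = e.
Hence πρ = [c h a i b g f d e].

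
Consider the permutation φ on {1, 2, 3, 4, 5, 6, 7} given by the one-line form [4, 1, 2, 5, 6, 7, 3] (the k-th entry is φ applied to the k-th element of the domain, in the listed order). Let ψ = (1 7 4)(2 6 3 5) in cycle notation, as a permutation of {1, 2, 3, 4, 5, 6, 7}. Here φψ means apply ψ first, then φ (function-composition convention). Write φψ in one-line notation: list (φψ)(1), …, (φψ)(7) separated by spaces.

Chase each element through ψ then φ: 1 → 7 → 3; 2 → 6 → 7; 3 → 5 → 6; 4 → 1 → 4; 5 → 2 → 1; 6 → 3 → 2; 7 → 4 → 5.
Collecting the images, φψ = [3 7 6 4 1 2 5].

3 7 6 4 1 2 5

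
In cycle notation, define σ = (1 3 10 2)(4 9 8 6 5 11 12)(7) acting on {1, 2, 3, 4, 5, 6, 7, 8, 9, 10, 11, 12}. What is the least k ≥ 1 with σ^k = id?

28

The cycle type of σ is (7, 4, 1).
The order of σ is the least common multiple of its cycle lengths: lcm(7, 4) = 28.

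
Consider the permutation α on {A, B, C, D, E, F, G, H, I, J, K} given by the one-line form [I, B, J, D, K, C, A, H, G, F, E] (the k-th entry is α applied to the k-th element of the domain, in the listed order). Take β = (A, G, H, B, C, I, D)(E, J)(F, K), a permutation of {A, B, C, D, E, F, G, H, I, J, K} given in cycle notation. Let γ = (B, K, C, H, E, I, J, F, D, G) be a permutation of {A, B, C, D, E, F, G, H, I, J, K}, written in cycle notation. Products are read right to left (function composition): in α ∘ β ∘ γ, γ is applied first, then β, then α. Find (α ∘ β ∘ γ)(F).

I

Chase F: γ(F) = D; β(D) = A; α(A) = I. Hence (α ∘ β ∘ γ)(F) = I.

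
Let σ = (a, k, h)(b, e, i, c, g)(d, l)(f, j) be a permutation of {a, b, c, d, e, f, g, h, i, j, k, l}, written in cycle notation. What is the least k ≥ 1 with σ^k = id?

30

The cycle type of σ is (5, 3, 2, 2).
The order of σ is the least common multiple of its cycle lengths: lcm(5, 3, 2, 2) = 30.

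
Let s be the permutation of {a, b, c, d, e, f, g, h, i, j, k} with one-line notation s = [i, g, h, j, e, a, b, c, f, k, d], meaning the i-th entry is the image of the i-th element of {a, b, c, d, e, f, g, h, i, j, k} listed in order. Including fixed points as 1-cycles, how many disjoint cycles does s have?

5

The cycle decomposition is (a i f)(b g)(c h)(d j k)(e), which has 5 cycles (counting 1-cycles).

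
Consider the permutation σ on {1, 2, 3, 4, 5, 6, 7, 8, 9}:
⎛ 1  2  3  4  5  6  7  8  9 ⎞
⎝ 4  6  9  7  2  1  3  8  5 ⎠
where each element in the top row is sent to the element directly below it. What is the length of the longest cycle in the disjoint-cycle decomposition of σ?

Decomposing into disjoint cycles gives (1, 4, 7, 3, 9, 5, 2, 6); the longest has length 8.

8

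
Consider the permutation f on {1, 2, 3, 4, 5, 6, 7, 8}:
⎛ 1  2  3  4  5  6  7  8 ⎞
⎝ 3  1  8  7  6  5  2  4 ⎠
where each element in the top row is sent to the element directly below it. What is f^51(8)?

Tracing 8 → 4 → … returns to 8 after 6 steps, so 8 lies in a 6-cycle (1 3 8 4 7 2).
Powers repeat with period 6 on this cycle, and 51 mod 6 = 3, so f^51(8) = f^3(8).
Advancing 3 steps from 8: 8 → 4 → 7 → 2.

2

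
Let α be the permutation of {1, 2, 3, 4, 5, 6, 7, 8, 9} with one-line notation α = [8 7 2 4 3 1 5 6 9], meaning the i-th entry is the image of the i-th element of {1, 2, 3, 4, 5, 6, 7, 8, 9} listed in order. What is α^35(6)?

8

Tracing 6 → 1 → … returns to 6 after 3 steps, so 6 lies in a 3-cycle (1 8 6).
On a 3-cycle, α^3 is the identity, so α^35 = α^2 there (35 ≡ 2 mod 3).
Stepping 2 places around the cycle: 6 → 1 → 8.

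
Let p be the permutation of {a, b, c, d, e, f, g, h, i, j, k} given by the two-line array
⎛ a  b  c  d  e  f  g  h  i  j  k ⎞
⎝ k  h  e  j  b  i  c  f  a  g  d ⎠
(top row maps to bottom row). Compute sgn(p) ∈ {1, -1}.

1

In disjoint-cycle form the cycle lengths are 11.
A cycle of length ℓ contributes ℓ−1 transpositions, so p is a product of 10 transpositions — even.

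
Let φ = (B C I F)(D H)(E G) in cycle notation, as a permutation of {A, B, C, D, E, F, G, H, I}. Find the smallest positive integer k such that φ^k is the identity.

The cycle type of φ is (4, 2, 2, 1).
Since disjoint cycles commute, ord(φ) = lcm(4, 2, 2) = 4.

4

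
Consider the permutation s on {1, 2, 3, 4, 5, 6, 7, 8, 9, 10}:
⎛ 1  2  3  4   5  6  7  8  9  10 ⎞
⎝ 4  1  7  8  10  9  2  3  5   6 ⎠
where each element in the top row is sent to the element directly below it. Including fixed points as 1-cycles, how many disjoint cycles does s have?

The cycle decomposition is (1, 4, 8, 3, 7, 2)(5, 10, 6, 9), which has 2 cycles (counting 1-cycles).

2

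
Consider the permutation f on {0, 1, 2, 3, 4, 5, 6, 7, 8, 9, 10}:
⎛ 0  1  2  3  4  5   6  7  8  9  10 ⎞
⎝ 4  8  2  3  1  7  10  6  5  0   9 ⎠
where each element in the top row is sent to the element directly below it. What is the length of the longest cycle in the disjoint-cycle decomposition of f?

Decomposing into disjoint cycles gives (0, 4, 1, 8, 5, 7, 6, 10, 9); the longest has length 9.

9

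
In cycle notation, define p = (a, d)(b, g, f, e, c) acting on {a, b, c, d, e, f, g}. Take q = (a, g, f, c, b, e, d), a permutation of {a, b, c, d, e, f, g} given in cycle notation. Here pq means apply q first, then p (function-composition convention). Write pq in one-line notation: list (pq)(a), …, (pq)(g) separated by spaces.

Chase each element through q then p: a → g → f; b → e → c; c → b → g; d → a → d; e → d → a; f → c → b; g → f → e.
So pq in one-line form is f c g d a b e.

f c g d a b e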